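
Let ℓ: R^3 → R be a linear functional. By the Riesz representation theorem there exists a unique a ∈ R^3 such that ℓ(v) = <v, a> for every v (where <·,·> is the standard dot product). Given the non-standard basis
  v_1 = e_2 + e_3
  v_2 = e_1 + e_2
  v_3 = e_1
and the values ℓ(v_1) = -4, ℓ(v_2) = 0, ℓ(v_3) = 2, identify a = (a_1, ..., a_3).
a = (2, -2, -2)

Write a = (a_1, ..., a_3) in the standard basis. For each basis vector v_i, ℓ(v_i) = <v_i, a> is a linear equation in the a_j's. Collect the n equations into a matrix system V a = ℓ, where row i of V is v_i (expressed in the standard basis). Since V is invertible (lower-triangular with 1s on the diagonal, up to permutation), solve by back-substitution:
  V =
[[0, 1, 1],
 [1, 1, 0],
 [1, 0, 0]]
  V a = (-4, 0, 2)
Solving gives a = (2, -2, -2).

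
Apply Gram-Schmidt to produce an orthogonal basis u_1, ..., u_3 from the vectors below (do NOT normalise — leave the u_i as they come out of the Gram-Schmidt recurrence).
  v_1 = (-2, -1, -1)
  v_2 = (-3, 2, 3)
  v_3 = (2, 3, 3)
Orthogonal basis:
  u_1 = (-2, -1, -1)
  u_2 = (-8/3, 13/6, 19/6)
  u_3 = (-4/131, 36/131, -28/131)

Apply the Gram-Schmidt recurrence
  u_1 = v_1
  u_i = v_i − Σ_{j<i} ((v_i · u_j) / (u_j · u_j)) · u_j.

Step by step this gives:
  u_1 = (-2, -1, -1)
  u_2 = (-8/3, 13/6, 19/6)
  u_3 = (-4/131, 36/131, -28/131)

Orthogonality check:
  u_2 · u_1 = 0 (should be 0)
  u_3 · u_1 = 0 (should be 0)
  u_3 · u_2 = 0 (should be 0)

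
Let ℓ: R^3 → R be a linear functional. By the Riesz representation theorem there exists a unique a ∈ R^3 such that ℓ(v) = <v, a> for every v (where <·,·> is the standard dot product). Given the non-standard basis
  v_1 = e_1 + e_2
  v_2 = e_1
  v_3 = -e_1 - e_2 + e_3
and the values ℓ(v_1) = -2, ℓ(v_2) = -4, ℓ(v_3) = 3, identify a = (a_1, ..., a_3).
a = (-4, 2, 1)

Write a = (a_1, ..., a_3) in the standard basis. For each basis vector v_i, ℓ(v_i) = <v_i, a> is a linear equation in the a_j's. Collect the n equations into a matrix system V a = ℓ, where row i of V is v_i (expressed in the standard basis). Since V is invertible (lower-triangular with 1s on the diagonal, up to permutation), solve by back-substitution:
  V =
[[1, 1, 0],
 [1, 0, 0],
 [-1, -1, 1]]
  V a = (-2, -4, 3)
Solving gives a = (-4, 2, 1).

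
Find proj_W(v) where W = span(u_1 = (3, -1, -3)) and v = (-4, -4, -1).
proj_W(v) = (-15/19, 5/19, 15/19)

Set up U = [u_1 | ... | u_1] ∈ R^(3×1). The projector onto W = col(U) is P = U (U^T U)^(-1) U^T.
Compute U^T U =
  [19],
and U^T v = (-5).
Solve U^T U · c = U^T v for the coefficients: c = (-5/19). The projection is proj_W(v) = U c.
Check: (v - proj_W(v)) · u_1 = 0  (should be 0).
Result: proj_W(v) = (-15/19, 5/19, 15/19).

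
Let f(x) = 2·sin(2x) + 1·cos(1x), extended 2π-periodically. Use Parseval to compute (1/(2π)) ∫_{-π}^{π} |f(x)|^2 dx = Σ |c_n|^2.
Σ |c_n|^2 = 5/2

Expand |f|^2 and use orthogonality of {sin(nx), cos(mx)} on [-π, π]:
  ∫_{-π}^{π} sin(nx)^2 dx = π, ∫ cos(mx)^2 dx = π, and cross terms integrate to 0.
So ∫_{-π}^{π} f(x)^2 dx = 2^2 · π + 1^2 · π = (4 + 1)π.
Divide by 2π: (4 + 1)/2 = 5/2.
By Parseval, this equals Σ |c_n|^2.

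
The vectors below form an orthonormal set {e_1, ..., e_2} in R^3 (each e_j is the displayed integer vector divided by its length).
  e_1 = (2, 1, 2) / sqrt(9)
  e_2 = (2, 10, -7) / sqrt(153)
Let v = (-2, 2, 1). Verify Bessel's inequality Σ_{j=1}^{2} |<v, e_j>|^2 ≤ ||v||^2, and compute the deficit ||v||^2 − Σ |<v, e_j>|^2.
Σ |<v, e_j>|^2 = 9/17; ||v||^2 = 9; deficit = 144/17

Write each e_j = u_j / sqrt(<u_j, u_j>) where u_j is the displayed integer vector. Then <v, e_j> = <v, u_j> / sqrt(<u_j, u_j>), so |<v, e_j>|^2 = <v, u_j>^2 / <u_j, u_j>.
Coefficients: <v, e_1> = 0/sqrt(9), <v, e_2> = 9/sqrt(153).
Square and sum: Σ |<v, e_j>|^2 = 9/17.
Compute ||v||^2 = v·v = 9.
Deficit = 9 − 9/17 = 144/17 ≥ 0, confirming Bessel's inequality. (The deficit equals ||v − Σ <v,e_j> e_j||^2, the squared distance from v to span{e_j}.)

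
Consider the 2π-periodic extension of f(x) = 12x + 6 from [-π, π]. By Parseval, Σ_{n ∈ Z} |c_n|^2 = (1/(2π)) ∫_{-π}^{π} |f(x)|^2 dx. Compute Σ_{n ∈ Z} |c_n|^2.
Σ |c_n|^2 = 48π^2 + 36

Expand and integrate term by term over [-π, π]:
  ∫ (12x)^2 dx = 144·(2π^3/3); ∫ 2·12·(6)·x dx = 0 (odd integrand); ∫ 6^2 dx = 36·2π.
So (1/(2π)) ∫_{-π}^{π} (12x + 6)^2 dx = 144π^2/3 + 36 = 48π^2 + 36.
Parseval ⇒ Σ |c_n|^2 = 48π^2 + 36.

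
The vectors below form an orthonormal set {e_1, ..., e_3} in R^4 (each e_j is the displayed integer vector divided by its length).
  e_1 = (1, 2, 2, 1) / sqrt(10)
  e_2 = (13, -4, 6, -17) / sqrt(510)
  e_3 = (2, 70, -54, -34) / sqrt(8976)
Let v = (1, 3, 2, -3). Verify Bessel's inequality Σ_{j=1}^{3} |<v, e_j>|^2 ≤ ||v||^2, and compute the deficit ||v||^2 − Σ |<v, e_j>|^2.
Σ |<v, e_j>|^2 = 843/44; ||v||^2 = 23; deficit = 169/44

Write each e_j = u_j / sqrt(<u_j, u_j>) where u_j is the displayed integer vector. Then <v, e_j> = <v, u_j> / sqrt(<u_j, u_j>), so |<v, e_j>|^2 = <v, u_j>^2 / <u_j, u_j>.
Coefficients: <v, e_1> = 8/sqrt(10), <v, e_2> = 64/sqrt(510), <v, e_3> = 206/sqrt(8976).
Square and sum: Σ |<v, e_j>|^2 = 843/44.
Compute ||v||^2 = v·v = 23.
Deficit = 23 − 843/44 = 169/44 ≥ 0, confirming Bessel's inequality. (The deficit equals ||v − Σ <v,e_j> e_j||^2, the squared distance from v to span{e_j}.)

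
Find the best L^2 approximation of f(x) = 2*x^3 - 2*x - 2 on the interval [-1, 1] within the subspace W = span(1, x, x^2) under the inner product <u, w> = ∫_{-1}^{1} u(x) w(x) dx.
g(x) = -4*x/5 - 2

The best approximation g ∈ W is the orthogonal projection of f onto W. Writing g = a_0 + a_1 x + a_2 x^2, the coefficients solve the normal equations G · a = b where
  G_{ij} = <φ_i, φ_j> and b_i = <f, φ_i>, with φ_0 = 1, φ_1 = x, φ_2 = x^2.
G =
  [2, 0, 2/3]
  [0, 2/3, 0]
  [2/3, 0, 2/5],
b = (-4, -8/15, -4/3).
Solving gives a_0 = -2, a_1 = -4/5, a_2 = 0, so
  g(x) = -4*x/5 - 2.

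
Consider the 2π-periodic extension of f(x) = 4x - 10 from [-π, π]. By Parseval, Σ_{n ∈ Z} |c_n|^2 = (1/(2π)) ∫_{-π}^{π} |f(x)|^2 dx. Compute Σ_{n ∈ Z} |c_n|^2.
Σ |c_n|^2 = 16π^2/3 + 100

Expand and integrate term by term over [-π, π]:
  ∫ (4x)^2 dx = 16·(2π^3/3); ∫ 2·4·(-10)·x dx = 0 (odd integrand); ∫ (-10)^2 dx = 100·2π.
So (1/(2π)) ∫_{-π}^{π} (4x - 10)^2 dx = 16π^2/3 + 100 = 16π^2/3 + 100.
Parseval ⇒ Σ |c_n|^2 = 16π^2/3 + 100.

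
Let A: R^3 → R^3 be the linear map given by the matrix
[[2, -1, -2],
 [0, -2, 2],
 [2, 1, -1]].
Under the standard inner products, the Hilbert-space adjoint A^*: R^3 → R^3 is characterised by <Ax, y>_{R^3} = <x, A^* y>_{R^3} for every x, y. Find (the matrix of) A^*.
A^* = A^T =
[[2, 0, 2],
 [-1, -2, 1],
 [-2, 2, -1]]

For real matrices with standard dot products, the defining identity <Ax, y> = <x, A^* y> gives (Ax)^T y = x^T (A^*) y, i.e. x^T A^T y = x^T (A^*) y. Since this holds for all x, y, we must have A^* = A^T. Therefore
A^* =
[[2, 0, 2],
 [-1, -2, 1],
 [-2, 2, -1]].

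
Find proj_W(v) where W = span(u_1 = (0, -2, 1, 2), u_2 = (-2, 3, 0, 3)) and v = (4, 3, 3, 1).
proj_W(v) = (-4/11, 76/99, -1/9, 32/99)

Set up U = [u_1 | ... | u_2] ∈ R^(4×2). The projector onto W = col(U) is P = U (U^T U)^(-1) U^T.
Compute U^T U =
  [9, 0]
  [0, 22],
and U^T v = (-1, 4).
Solve U^T U · c = U^T v for the coefficients: c = (-1/9, 2/11). The projection is proj_W(v) = U c.
Check: (v - proj_W(v)) · u_1 = 0  (should be 0).
Check: (v - proj_W(v)) · u_2 = 0  (should be 0).
Result: proj_W(v) = (-4/11, 76/99, -1/9, 32/99).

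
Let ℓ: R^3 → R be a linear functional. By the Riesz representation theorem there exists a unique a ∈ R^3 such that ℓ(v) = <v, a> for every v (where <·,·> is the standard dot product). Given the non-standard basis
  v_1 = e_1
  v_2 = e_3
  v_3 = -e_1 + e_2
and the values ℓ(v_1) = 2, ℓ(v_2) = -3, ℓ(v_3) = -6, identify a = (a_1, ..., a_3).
a = (2, -4, -3)

Write a = (a_1, ..., a_3) in the standard basis. For each basis vector v_i, ℓ(v_i) = <v_i, a> is a linear equation in the a_j's. Collect the n equations into a matrix system V a = ℓ, where row i of V is v_i (expressed in the standard basis). Since V is invertible (lower-triangular with 1s on the diagonal, up to permutation), solve by back-substitution:
  V =
[[1, 0, 0],
 [0, 0, 1],
 [-1, 1, 0]]
  V a = (2, -3, -6)
Solving gives a = (2, -4, -3).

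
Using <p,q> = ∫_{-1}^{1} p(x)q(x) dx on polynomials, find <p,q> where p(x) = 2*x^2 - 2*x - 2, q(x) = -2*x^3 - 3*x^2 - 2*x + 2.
<p,q> = 8/15

Expand the product: p(x)·q(x) = -4*x^5 - 2*x^4 + 6*x^3 + 14*x^2 - 4.
∫_{-1}^{1} of each monomial x^k gives [2/(k+1) if k even, 0 if k odd]. Integrating term-by-term (or equivalently evaluating the antiderivative F(x) = -2*x^6/3 - 2*x^5/5 + 3*x^4/2 + 14*x^3/3 - 4*x at the endpoints):
  F(1) − F(−1) = 11/10 − (17/30) = 8/15.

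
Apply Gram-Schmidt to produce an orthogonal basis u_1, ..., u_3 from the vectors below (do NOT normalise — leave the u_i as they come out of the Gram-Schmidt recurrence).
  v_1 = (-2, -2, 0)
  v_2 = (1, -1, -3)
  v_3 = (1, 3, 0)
Orthogonal basis:
  u_1 = (-2, -2, 0)
  u_2 = (1, -1, -3)
  u_3 = (-9/11, 9/11, -6/11)

Apply the Gram-Schmidt recurrence
  u_1 = v_1
  u_i = v_i − Σ_{j<i} ((v_i · u_j) / (u_j · u_j)) · u_j.

Step by step this gives:
  u_1 = (-2, -2, 0)
  u_2 = (1, -1, -3)
  u_3 = (-9/11, 9/11, -6/11)

Orthogonality check:
  u_2 · u_1 = 0 (should be 0)
  u_3 · u_1 = 0 (should be 0)
  u_3 · u_2 = 0 (should be 0)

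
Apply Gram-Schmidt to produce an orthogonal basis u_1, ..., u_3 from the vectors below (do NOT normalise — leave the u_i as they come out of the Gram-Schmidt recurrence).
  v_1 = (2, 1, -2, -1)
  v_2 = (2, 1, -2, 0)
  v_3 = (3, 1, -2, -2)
Orthogonal basis:
  u_1 = (2, 1, -2, -1)
  u_2 = (1/5, 1/10, -1/5, 9/10)
  u_3 = (5/9, -2/9, 4/9, 0)

Apply the Gram-Schmidt recurrence
  u_1 = v_1
  u_i = v_i − Σ_{j<i} ((v_i · u_j) / (u_j · u_j)) · u_j.

Step by step this gives:
  u_1 = (2, 1, -2, -1)
  u_2 = (1/5, 1/10, -1/5, 9/10)
  u_3 = (5/9, -2/9, 4/9, 0)

Orthogonality check:
  u_2 · u_1 = 0 (should be 0)
  u_3 · u_1 = 0 (should be 0)
  u_3 · u_2 = 0 (should be 0)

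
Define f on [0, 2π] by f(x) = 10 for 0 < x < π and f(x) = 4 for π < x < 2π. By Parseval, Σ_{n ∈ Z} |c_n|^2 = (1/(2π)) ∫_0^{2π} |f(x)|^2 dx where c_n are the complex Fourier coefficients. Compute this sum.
Σ |c_n|^2 = 58

Parseval equates the L^2 energy of f (normalised by 1/(2π)) with the ℓ^2 sum of its Fourier coefficients: (1/(2π)) ∫_0^{2π} |f|^2 = Σ |c_n|^2.
Compute the left side: (1/(2π)) [∫_0^π 10^2 dx + ∫_π^{2π} 4^2 dx] = (1/(2π)) · (100π + 16π) = (100 + 16)/2 = 58.
So Σ_{n ∈ Z} |c_n|^2 = 58.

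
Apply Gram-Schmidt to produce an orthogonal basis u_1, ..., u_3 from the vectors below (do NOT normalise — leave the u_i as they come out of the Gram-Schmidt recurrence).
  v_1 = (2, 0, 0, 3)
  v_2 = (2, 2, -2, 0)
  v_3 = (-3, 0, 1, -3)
Orthogonal basis:
  u_1 = (2, 0, 0, 3)
  u_2 = (18/13, 2, -2, -12/13)
  u_3 = (-9/35, 22/35, 13/35, 6/35)

Apply the Gram-Schmidt recurrence
  u_1 = v_1
  u_i = v_i − Σ_{j<i} ((v_i · u_j) / (u_j · u_j)) · u_j.

Step by step this gives:
  u_1 = (2, 0, 0, 3)
  u_2 = (18/13, 2, -2, -12/13)
  u_3 = (-9/35, 22/35, 13/35, 6/35)

Orthogonality check:
  u_2 · u_1 = 0 (should be 0)
  u_3 · u_1 = 0 (should be 0)
  u_3 · u_2 = 0 (should be 0)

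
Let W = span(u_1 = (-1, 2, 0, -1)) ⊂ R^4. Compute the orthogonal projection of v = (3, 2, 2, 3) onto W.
proj_W(v) = (1/3, -2/3, 0, 1/3)

Set up U = [u_1 | ... | u_1] ∈ R^(4×1). The projector onto W = col(U) is P = U (U^T U)^(-1) U^T.
Compute U^T U =
  [6],
and U^T v = (-2).
Solve U^T U · c = U^T v for the coefficients: c = (-1/3). The projection is proj_W(v) = U c.
Check: (v - proj_W(v)) · u_1 = 0  (should be 0).
Result: proj_W(v) = (1/3, -2/3, 0, 1/3).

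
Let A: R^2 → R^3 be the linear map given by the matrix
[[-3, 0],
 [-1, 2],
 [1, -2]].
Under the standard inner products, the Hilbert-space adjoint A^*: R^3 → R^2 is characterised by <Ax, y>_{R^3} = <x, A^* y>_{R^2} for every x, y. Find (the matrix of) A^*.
A^* = A^T =
[[-3, -1, 1],
 [0, 2, -2]]

For real matrices with standard dot products, the defining identity <Ax, y> = <x, A^* y> gives (Ax)^T y = x^T (A^*) y, i.e. x^T A^T y = x^T (A^*) y. Since this holds for all x, y, we must have A^* = A^T. Therefore
A^* =
[[-3, -1, 1],
 [0, 2, -2]].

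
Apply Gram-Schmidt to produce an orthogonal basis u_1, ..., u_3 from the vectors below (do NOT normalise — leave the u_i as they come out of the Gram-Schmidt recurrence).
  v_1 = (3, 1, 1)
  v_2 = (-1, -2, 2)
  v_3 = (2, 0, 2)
Orthogonal basis:
  u_1 = (3, 1, 1)
  u_2 = (-2/11, -19/11, 25/11)
  u_3 = (-4/45, 7/45, 1/9)

Apply the Gram-Schmidt recurrence
  u_1 = v_1
  u_i = v_i − Σ_{j<i} ((v_i · u_j) / (u_j · u_j)) · u_j.

Step by step this gives:
  u_1 = (3, 1, 1)
  u_2 = (-2/11, -19/11, 25/11)
  u_3 = (-4/45, 7/45, 1/9)

Orthogonality check:
  u_2 · u_1 = 0 (should be 0)
  u_3 · u_1 = 0 (should be 0)
  u_3 · u_2 = 0 (should be 0)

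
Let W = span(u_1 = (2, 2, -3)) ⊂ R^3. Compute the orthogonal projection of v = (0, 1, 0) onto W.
proj_W(v) = (4/17, 4/17, -6/17)

Set up U = [u_1 | ... | u_1] ∈ R^(3×1). The projector onto W = col(U) is P = U (U^T U)^(-1) U^T.
Compute U^T U =
  [17],
and U^T v = (2).
Solve U^T U · c = U^T v for the coefficients: c = (2/17). The projection is proj_W(v) = U c.
Check: (v - proj_W(v)) · u_1 = 0  (should be 0).
Result: proj_W(v) = (4/17, 4/17, -6/17).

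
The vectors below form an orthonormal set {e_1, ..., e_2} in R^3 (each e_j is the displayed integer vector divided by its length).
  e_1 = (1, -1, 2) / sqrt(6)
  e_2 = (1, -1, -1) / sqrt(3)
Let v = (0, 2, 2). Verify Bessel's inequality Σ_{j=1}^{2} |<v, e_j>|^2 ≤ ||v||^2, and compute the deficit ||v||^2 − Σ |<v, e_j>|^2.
Σ |<v, e_j>|^2 = 6; ||v||^2 = 8; deficit = 2

Write each e_j = u_j / sqrt(<u_j, u_j>) where u_j is the displayed integer vector. Then <v, e_j> = <v, u_j> / sqrt(<u_j, u_j>), so |<v, e_j>|^2 = <v, u_j>^2 / <u_j, u_j>.
Coefficients: <v, e_1> = 2/sqrt(6), <v, e_2> = -4/sqrt(3).
Square and sum: Σ |<v, e_j>|^2 = 6.
Compute ||v||^2 = v·v = 8.
Deficit = 8 − 6 = 2 ≥ 0, confirming Bessel's inequality. (The deficit equals ||v − Σ <v,e_j> e_j||^2, the squared distance from v to span{e_j}.)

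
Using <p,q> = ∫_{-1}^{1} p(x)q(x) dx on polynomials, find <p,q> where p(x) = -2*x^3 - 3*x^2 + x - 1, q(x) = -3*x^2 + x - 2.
<p,q> = 202/15

Expand the product: p(x)·q(x) = 6*x^5 + 7*x^4 - 2*x^3 + 10*x^2 - 3*x + 2.
∫_{-1}^{1} of each monomial x^k gives [2/(k+1) if k even, 0 if k odd]. Integrating term-by-term (or equivalently evaluating the antiderivative F(x) = x^6 + 7*x^5/5 - x^4/2 + 10*x^3/3 - 3*x^2/2 + 2*x at the endpoints):
  F(1) − F(−1) = 86/15 − (-116/15) = 202/15.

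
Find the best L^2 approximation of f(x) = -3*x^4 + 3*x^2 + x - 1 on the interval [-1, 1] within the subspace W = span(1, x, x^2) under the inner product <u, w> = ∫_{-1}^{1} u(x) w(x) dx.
g(x) = 3*x^2/7 + x - 26/35

The best approximation g ∈ W is the orthogonal projection of f onto W. Writing g = a_0 + a_1 x + a_2 x^2, the coefficients solve the normal equations G · a = b where
  G_{ij} = <φ_i, φ_j> and b_i = <f, φ_i>, with φ_0 = 1, φ_1 = x, φ_2 = x^2.
G =
  [2, 0, 2/3]
  [0, 2/3, 0]
  [2/3, 0, 2/5],
b = (-6/5, 2/3, -34/105).
Solving gives a_0 = -26/35, a_1 = 1, a_2 = 3/7, so
  g(x) = 3*x^2/7 + x - 26/35.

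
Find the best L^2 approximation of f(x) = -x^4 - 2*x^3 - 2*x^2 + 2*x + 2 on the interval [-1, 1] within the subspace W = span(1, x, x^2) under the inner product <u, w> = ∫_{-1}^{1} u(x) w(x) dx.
g(x) = -20*x^2/7 + 4*x/5 + 73/35

The best approximation g ∈ W is the orthogonal projection of f onto W. Writing g = a_0 + a_1 x + a_2 x^2, the coefficients solve the normal equations G · a = b where
  G_{ij} = <φ_i, φ_j> and b_i = <f, φ_i>, with φ_0 = 1, φ_1 = x, φ_2 = x^2.
G =
  [2, 0, 2/3]
  [0, 2/3, 0]
  [2/3, 0, 2/5],
b = (34/15, 8/15, 26/105).
Solving gives a_0 = 73/35, a_1 = 4/5, a_2 = -20/7, so
  g(x) = -20*x^2/7 + 4*x/5 + 73/35.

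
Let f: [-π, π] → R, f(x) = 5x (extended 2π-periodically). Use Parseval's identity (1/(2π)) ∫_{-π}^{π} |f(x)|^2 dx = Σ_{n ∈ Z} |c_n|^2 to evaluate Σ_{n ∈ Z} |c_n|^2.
Σ |c_n|^2 = 25π^2/3

Expand and integrate term by term over [-π, π]:
  ∫ (5x)^2 dx = 25·(2π^3/3); ∫ 2·5·(0)·x dx = 0 (odd integrand); ∫ 0^2 dx = 0·2π.
So (1/(2π)) ∫_{-π}^{π} (5x)^2 dx = 25π^2/3 + 0 = 25π^2/3.
Parseval ⇒ Σ |c_n|^2 = 25π^2/3.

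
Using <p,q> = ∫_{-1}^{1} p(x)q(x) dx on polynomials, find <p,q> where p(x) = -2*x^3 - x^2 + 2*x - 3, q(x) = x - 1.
<p,q> = 36/5

Expand the product: p(x)·q(x) = -2*x^4 + x^3 + 3*x^2 - 5*x + 3.
∫_{-1}^{1} of each monomial x^k gives [2/(k+1) if k even, 0 if k odd]. Integrating term-by-term (or equivalently evaluating the antiderivative F(x) = -2*x^5/5 + x^4/4 + x^3 - 5*x^2/2 + 3*x at the endpoints):
  F(1) − F(−1) = 27/20 − (-117/20) = 36/5.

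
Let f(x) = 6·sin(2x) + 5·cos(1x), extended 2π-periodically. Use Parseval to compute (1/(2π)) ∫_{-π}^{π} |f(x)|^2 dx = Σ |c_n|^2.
Σ |c_n|^2 = 61/2

Expand |f|^2 and use orthogonality of {sin(nx), cos(mx)} on [-π, π]:
  ∫_{-π}^{π} sin(nx)^2 dx = π, ∫ cos(mx)^2 dx = π, and cross terms integrate to 0.
So ∫_{-π}^{π} f(x)^2 dx = 6^2 · π + 5^2 · π = (36 + 25)π.
Divide by 2π: (36 + 25)/2 = 61/2.
By Parseval, this equals Σ |c_n|^2.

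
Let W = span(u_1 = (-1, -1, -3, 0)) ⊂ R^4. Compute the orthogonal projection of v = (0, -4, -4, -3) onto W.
proj_W(v) = (-16/11, -16/11, -48/11, 0)

Set up U = [u_1 | ... | u_1] ∈ R^(4×1). The projector onto W = col(U) is P = U (U^T U)^(-1) U^T.
Compute U^T U =
  [11],
and U^T v = (16).
Solve U^T U · c = U^T v for the coefficients: c = (16/11). The projection is proj_W(v) = U c.
Check: (v - proj_W(v)) · u_1 = 0  (should be 0).
Result: proj_W(v) = (-16/11, -16/11, -48/11, 0).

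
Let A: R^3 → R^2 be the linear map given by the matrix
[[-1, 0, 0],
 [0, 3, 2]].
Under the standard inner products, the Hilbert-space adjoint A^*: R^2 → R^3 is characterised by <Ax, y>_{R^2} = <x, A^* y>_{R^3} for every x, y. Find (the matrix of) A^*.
A^* = A^T =
[[-1, 0],
 [0, 3],
 [0, 2]]

For real matrices with standard dot products, the defining identity <Ax, y> = <x, A^* y> gives (Ax)^T y = x^T (A^*) y, i.e. x^T A^T y = x^T (A^*) y. Since this holds for all x, y, we must have A^* = A^T. Therefore
A^* =
[[-1, 0],
 [0, 3],
 [0, 2]].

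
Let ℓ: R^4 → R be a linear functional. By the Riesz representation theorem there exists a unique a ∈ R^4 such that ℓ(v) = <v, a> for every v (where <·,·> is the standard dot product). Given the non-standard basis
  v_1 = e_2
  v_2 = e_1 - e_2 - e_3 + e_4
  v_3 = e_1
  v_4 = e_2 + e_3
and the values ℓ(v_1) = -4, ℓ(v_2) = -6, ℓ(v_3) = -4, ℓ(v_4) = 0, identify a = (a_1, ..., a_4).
a = (-4, -4, 4, -2)

Write a = (a_1, ..., a_4) in the standard basis. For each basis vector v_i, ℓ(v_i) = <v_i, a> is a linear equation in the a_j's. Collect the n equations into a matrix system V a = ℓ, where row i of V is v_i (expressed in the standard basis). Since V is invertible (lower-triangular with 1s on the diagonal, up to permutation), solve by back-substitution:
  V =
[[0, 1, 0, 0],
 [1, -1, -1, 1],
 [1, 0, 0, 0],
 [0, 1, 1, 0]]
  V a = (-4, -6, -4, 0)
Solving gives a = (-4, -4, 4, -2).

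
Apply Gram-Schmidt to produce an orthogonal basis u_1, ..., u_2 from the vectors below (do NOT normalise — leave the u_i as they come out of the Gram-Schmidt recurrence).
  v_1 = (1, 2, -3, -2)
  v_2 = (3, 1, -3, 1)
Orthogonal basis:
  u_1 = (1, 2, -3, -2)
  u_2 = (7/3, -1/3, -1, 7/3)

Apply the Gram-Schmidt recurrence
  u_1 = v_1
  u_i = v_i − Σ_{j<i} ((v_i · u_j) / (u_j · u_j)) · u_j.

Step by step this gives:
  u_1 = (1, 2, -3, -2)
  u_2 = (7/3, -1/3, -1, 7/3)

Orthogonality check:
  u_2 · u_1 = 0 (should be 0)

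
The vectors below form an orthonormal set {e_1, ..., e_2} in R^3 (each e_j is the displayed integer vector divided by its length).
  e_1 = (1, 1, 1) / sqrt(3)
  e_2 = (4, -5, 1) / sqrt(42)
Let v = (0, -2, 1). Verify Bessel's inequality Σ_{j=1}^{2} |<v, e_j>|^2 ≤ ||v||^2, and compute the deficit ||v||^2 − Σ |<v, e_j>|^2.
Σ |<v, e_j>|^2 = 45/14; ||v||^2 = 5; deficit = 25/14

Write each e_j = u_j / sqrt(<u_j, u_j>) where u_j is the displayed integer vector. Then <v, e_j> = <v, u_j> / sqrt(<u_j, u_j>), so |<v, e_j>|^2 = <v, u_j>^2 / <u_j, u_j>.
Coefficients: <v, e_1> = -1/sqrt(3), <v, e_2> = 11/sqrt(42).
Square and sum: Σ |<v, e_j>|^2 = 45/14.
Compute ||v||^2 = v·v = 5.
Deficit = 5 − 45/14 = 25/14 ≥ 0, confirming Bessel's inequality. (The deficit equals ||v − Σ <v,e_j> e_j||^2, the squared distance from v to span{e_j}.)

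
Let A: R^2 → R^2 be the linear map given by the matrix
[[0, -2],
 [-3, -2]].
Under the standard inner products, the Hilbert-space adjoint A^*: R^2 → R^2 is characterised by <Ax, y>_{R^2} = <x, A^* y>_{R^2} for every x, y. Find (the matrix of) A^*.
A^* = A^T =
[[0, -3],
 [-2, -2]]

For real matrices with standard dot products, the defining identity <Ax, y> = <x, A^* y> gives (Ax)^T y = x^T (A^*) y, i.e. x^T A^T y = x^T (A^*) y. Since this holds for all x, y, we must have A^* = A^T. Therefore
A^* =
[[0, -3],
 [-2, -2]].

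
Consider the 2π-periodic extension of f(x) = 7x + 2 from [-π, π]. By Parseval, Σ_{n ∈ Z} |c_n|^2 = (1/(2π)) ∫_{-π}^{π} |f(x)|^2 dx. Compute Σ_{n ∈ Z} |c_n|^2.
Σ |c_n|^2 = 49π^2/3 + 4

Expand and integrate term by term over [-π, π]:
  ∫ (7x)^2 dx = 49·(2π^3/3); ∫ 2·7·(2)·x dx = 0 (odd integrand); ∫ 2^2 dx = 4·2π.
So (1/(2π)) ∫_{-π}^{π} (7x + 2)^2 dx = 49π^2/3 + 4 = 49π^2/3 + 4.
Parseval ⇒ Σ |c_n|^2 = 49π^2/3 + 4.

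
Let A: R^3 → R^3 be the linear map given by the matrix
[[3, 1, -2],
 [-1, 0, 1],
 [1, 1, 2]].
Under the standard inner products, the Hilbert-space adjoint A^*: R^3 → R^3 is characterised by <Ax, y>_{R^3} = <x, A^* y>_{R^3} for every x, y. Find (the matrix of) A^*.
A^* = A^T =
[[3, -1, 1],
 [1, 0, 1],
 [-2, 1, 2]]

For real matrices with standard dot products, the defining identity <Ax, y> = <x, A^* y> gives (Ax)^T y = x^T (A^*) y, i.e. x^T A^T y = x^T (A^*) y. Since this holds for all x, y, we must have A^* = A^T. Therefore
A^* =
[[3, -1, 1],
 [1, 0, 1],
 [-2, 1, 2]].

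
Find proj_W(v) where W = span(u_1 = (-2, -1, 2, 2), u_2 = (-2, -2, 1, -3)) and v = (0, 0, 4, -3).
proj_W(v) = (-35/23, -34/23, 37/46, -95/46)

Set up U = [u_1 | ... | u_2] ∈ R^(4×2). The projector onto W = col(U) is P = U (U^T U)^(-1) U^T.
Compute U^T U =
  [13, 2]
  [2, 18],
and U^T v = (2, 13).
Solve U^T U · c = U^T v for the coefficients: c = (1/23, 33/46). The projection is proj_W(v) = U c.
Check: (v - proj_W(v)) · u_1 = 0  (should be 0).
Check: (v - proj_W(v)) · u_2 = 0  (should be 0).
Result: proj_W(v) = (-35/23, -34/23, 37/46, -95/46).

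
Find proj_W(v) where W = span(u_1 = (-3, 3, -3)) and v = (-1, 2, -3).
proj_W(v) = (-2, 2, -2)

Set up U = [u_1 | ... | u_1] ∈ R^(3×1). The projector onto W = col(U) is P = U (U^T U)^(-1) U^T.
Compute U^T U =
  [27],
and U^T v = (18).
Solve U^T U · c = U^T v for the coefficients: c = (2/3). The projection is proj_W(v) = U c.
Check: (v - proj_W(v)) · u_1 = 0  (should be 0).
Result: proj_W(v) = (-2, 2, -2).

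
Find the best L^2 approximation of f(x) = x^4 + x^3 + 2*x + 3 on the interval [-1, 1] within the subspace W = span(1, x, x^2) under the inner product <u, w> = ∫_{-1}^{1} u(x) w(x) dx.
g(x) = 6*x^2/7 + 13*x/5 + 102/35

The best approximation g ∈ W is the orthogonal projection of f onto W. Writing g = a_0 + a_1 x + a_2 x^2, the coefficients solve the normal equations G · a = b where
  G_{ij} = <φ_i, φ_j> and b_i = <f, φ_i>, with φ_0 = 1, φ_1 = x, φ_2 = x^2.
G =
  [2, 0, 2/3]
  [0, 2/3, 0]
  [2/3, 0, 2/5],
b = (32/5, 26/15, 16/7).
Solving gives a_0 = 102/35, a_1 = 13/5, a_2 = 6/7, so
  g(x) = 6*x^2/7 + 13*x/5 + 102/35.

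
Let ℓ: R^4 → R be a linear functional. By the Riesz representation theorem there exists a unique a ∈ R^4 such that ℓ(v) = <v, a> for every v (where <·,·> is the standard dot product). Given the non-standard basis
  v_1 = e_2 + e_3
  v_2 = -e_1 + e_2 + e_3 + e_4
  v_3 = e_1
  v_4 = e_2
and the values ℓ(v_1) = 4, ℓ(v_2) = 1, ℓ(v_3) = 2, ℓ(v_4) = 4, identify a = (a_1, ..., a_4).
a = (2, 4, 0, -1)

Write a = (a_1, ..., a_4) in the standard basis. For each basis vector v_i, ℓ(v_i) = <v_i, a> is a linear equation in the a_j's. Collect the n equations into a matrix system V a = ℓ, where row i of V is v_i (expressed in the standard basis). Since V is invertible (lower-triangular with 1s on the diagonal, up to permutation), solve by back-substitution:
  V =
[[0, 1, 1, 0],
 [-1, 1, 1, 1],
 [1, 0, 0, 0],
 [0, 1, 0, 0]]
  V a = (4, 1, 2, 4)
Solving gives a = (2, 4, 0, -1).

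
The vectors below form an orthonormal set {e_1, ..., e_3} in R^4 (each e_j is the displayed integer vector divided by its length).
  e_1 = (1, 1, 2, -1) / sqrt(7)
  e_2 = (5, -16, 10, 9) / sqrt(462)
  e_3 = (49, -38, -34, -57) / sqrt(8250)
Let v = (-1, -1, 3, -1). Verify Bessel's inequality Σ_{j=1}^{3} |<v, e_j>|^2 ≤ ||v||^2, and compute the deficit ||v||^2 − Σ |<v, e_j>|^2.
Σ |<v, e_j>|^2 = 771/125; ||v||^2 = 12; deficit = 729/125

Write each e_j = u_j / sqrt(<u_j, u_j>) where u_j is the displayed integer vector. Then <v, e_j> = <v, u_j> / sqrt(<u_j, u_j>), so |<v, e_j>|^2 = <v, u_j>^2 / <u_j, u_j>.
Coefficients: <v, e_1> = 5/sqrt(7), <v, e_2> = 32/sqrt(462), <v, e_3> = -56/sqrt(8250).
Square and sum: Σ |<v, e_j>|^2 = 771/125.
Compute ||v||^2 = v·v = 12.
Deficit = 12 − 771/125 = 729/125 ≥ 0, confirming Bessel's inequality. (The deficit equals ||v − Σ <v,e_j> e_j||^2, the squared distance from v to span{e_j}.)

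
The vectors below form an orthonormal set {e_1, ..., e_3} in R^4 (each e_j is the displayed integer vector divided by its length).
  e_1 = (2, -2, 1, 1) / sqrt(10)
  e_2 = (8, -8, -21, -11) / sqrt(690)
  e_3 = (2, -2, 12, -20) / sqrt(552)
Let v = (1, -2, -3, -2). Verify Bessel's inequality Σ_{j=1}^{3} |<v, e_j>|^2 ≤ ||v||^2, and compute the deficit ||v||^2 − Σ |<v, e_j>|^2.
Σ |<v, e_j>|^2 = 35/2; ||v||^2 = 18; deficit = 1/2

Write each e_j = u_j / sqrt(<u_j, u_j>) where u_j is the displayed integer vector. Then <v, e_j> = <v, u_j> / sqrt(<u_j, u_j>), so |<v, e_j>|^2 = <v, u_j>^2 / <u_j, u_j>.
Coefficients: <v, e_1> = 1/sqrt(10), <v, e_2> = 109/sqrt(690), <v, e_3> = 10/sqrt(552).
Square and sum: Σ |<v, e_j>|^2 = 35/2.
Compute ||v||^2 = v·v = 18.
Deficit = 18 − 35/2 = 1/2 ≥ 0, confirming Bessel's inequality. (The deficit equals ||v − Σ <v,e_j> e_j||^2, the squared distance from v to span{e_j}.)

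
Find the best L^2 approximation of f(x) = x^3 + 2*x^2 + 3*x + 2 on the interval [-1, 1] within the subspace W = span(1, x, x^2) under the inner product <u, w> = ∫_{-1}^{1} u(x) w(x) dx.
g(x) = 2*x^2 + 18*x/5 + 2

The best approximation g ∈ W is the orthogonal projection of f onto W. Writing g = a_0 + a_1 x + a_2 x^2, the coefficients solve the normal equations G · a = b where
  G_{ij} = <φ_i, φ_j> and b_i = <f, φ_i>, with φ_0 = 1, φ_1 = x, φ_2 = x^2.
G =
  [2, 0, 2/3]
  [0, 2/3, 0]
  [2/3, 0, 2/5],
b = (16/3, 12/5, 32/15).
Solving gives a_0 = 2, a_1 = 18/5, a_2 = 2, so
  g(x) = 2*x^2 + 18*x/5 + 2.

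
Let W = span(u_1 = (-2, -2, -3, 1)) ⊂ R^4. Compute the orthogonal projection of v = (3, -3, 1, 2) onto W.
proj_W(v) = (1/9, 1/9, 1/6, -1/18)

Set up U = [u_1 | ... | u_1] ∈ R^(4×1). The projector onto W = col(U) is P = U (U^T U)^(-1) U^T.
Compute U^T U =
  [18],
and U^T v = (-1).
Solve U^T U · c = U^T v for the coefficients: c = (-1/18). The projection is proj_W(v) = U c.
Check: (v - proj_W(v)) · u_1 = 0  (should be 0).
Result: proj_W(v) = (1/9, 1/9, 1/6, -1/18).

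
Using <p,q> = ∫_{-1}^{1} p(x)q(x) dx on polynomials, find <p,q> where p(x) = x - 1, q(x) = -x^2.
<p,q> = 2/3

Expand the product: p(x)·q(x) = -x^3 + x^2.
∫_{-1}^{1} of each monomial x^k gives [2/(k+1) if k even, 0 if k odd]. Integrating term-by-term (or equivalently evaluating the antiderivative F(x) = -x^4/4 + x^3/3 at the endpoints):
  F(1) − F(−1) = 1/12 − (-7/12) = 2/3.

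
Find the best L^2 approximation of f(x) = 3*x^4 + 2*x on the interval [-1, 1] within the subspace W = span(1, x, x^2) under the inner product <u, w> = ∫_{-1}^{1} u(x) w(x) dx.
g(x) = 18*x^2/7 + 2*x - 9/35

The best approximation g ∈ W is the orthogonal projection of f onto W. Writing g = a_0 + a_1 x + a_2 x^2, the coefficients solve the normal equations G · a = b where
  G_{ij} = <φ_i, φ_j> and b_i = <f, φ_i>, with φ_0 = 1, φ_1 = x, φ_2 = x^2.
G =
  [2, 0, 2/3]
  [0, 2/3, 0]
  [2/3, 0, 2/5],
b = (6/5, 4/3, 6/7).
Solving gives a_0 = -9/35, a_1 = 2, a_2 = 18/7, so
  g(x) = 18*x^2/7 + 2*x - 9/35.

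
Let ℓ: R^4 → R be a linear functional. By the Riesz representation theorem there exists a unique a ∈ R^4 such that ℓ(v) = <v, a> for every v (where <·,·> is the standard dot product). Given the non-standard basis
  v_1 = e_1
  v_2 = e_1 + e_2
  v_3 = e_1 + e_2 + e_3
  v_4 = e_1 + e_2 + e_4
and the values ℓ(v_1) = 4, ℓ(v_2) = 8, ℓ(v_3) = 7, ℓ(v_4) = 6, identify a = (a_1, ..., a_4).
a = (4, 4, -1, -2)

Write a = (a_1, ..., a_4) in the standard basis. For each basis vector v_i, ℓ(v_i) = <v_i, a> is a linear equation in the a_j's. Collect the n equations into a matrix system V a = ℓ, where row i of V is v_i (expressed in the standard basis). Since V is invertible (lower-triangular with 1s on the diagonal, up to permutation), solve by back-substitution:
  V =
[[1, 0, 0, 0],
 [1, 1, 0, 0],
 [1, 1, 1, 0],
 [1, 1, 0, 1]]
  V a = (4, 8, 7, 6)
Solving gives a = (4, 4, -1, -2).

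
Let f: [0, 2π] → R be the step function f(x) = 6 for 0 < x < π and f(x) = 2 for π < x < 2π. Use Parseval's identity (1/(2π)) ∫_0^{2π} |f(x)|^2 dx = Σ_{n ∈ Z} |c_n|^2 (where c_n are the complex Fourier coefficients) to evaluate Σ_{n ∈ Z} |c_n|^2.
Σ |c_n|^2 = 20

Parseval equates the L^2 energy of f (normalised by 1/(2π)) with the ℓ^2 sum of its Fourier coefficients: (1/(2π)) ∫_0^{2π} |f|^2 = Σ |c_n|^2.
Compute the left side: (1/(2π)) [∫_0^π 6^2 dx + ∫_π^{2π} 2^2 dx] = (1/(2π)) · (36π + 4π) = (36 + 4)/2 = 20.
So Σ_{n ∈ Z} |c_n|^2 = 20.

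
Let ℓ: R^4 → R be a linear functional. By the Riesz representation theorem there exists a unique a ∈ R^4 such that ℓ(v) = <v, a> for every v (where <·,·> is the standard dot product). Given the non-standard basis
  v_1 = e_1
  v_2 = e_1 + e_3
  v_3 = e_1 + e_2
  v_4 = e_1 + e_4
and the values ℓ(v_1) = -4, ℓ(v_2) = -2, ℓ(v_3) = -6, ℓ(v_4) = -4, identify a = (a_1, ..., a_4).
a = (-4, -2, 2, 0)

Write a = (a_1, ..., a_4) in the standard basis. For each basis vector v_i, ℓ(v_i) = <v_i, a> is a linear equation in the a_j's. Collect the n equations into a matrix system V a = ℓ, where row i of V is v_i (expressed in the standard basis). Since V is invertible (lower-triangular with 1s on the diagonal, up to permutation), solve by back-substitution:
  V =
[[1, 0, 0, 0],
 [1, 0, 1, 0],
 [1, 1, 0, 0],
 [1, 0, 0, 1]]
  V a = (-4, -2, -6, -4)
Solving gives a = (-4, -2, 2, 0).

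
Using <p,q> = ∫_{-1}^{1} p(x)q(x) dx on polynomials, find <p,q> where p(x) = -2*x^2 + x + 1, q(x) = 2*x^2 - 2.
<p,q> = -8/5

Expand the product: p(x)·q(x) = -4*x^4 + 2*x^3 + 6*x^2 - 2*x - 2.
∫_{-1}^{1} of each monomial x^k gives [2/(k+1) if k even, 0 if k odd]. Integrating term-by-term (or equivalently evaluating the antiderivative F(x) = -4*x^5/5 + x^4/2 + 2*x^3 - x^2 - 2*x at the endpoints):
  F(1) − F(−1) = -13/10 − (3/10) = -8/5.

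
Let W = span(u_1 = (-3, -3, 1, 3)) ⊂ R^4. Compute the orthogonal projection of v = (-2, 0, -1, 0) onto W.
proj_W(v) = (-15/28, -15/28, 5/28, 15/28)

Set up U = [u_1 | ... | u_1] ∈ R^(4×1). The projector onto W = col(U) is P = U (U^T U)^(-1) U^T.
Compute U^T U =
  [28],
and U^T v = (5).
Solve U^T U · c = U^T v for the coefficients: c = (5/28). The projection is proj_W(v) = U c.
Check: (v - proj_W(v)) · u_1 = 0  (should be 0).
Result: proj_W(v) = (-15/28, -15/28, 5/28, 15/28).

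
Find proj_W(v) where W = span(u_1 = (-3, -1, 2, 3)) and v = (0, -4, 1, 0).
proj_W(v) = (-18/23, -6/23, 12/23, 18/23)

Set up U = [u_1 | ... | u_1] ∈ R^(4×1). The projector onto W = col(U) is P = U (U^T U)^(-1) U^T.
Compute U^T U =
  [23],
and U^T v = (6).
Solve U^T U · c = U^T v for the coefficients: c = (6/23). The projection is proj_W(v) = U c.
Check: (v - proj_W(v)) · u_1 = 0  (should be 0).
Result: proj_W(v) = (-18/23, -6/23, 12/23, 18/23).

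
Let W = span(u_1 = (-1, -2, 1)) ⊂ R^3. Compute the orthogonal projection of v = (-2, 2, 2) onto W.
proj_W(v) = (0, 0, 0)

Set up U = [u_1 | ... | u_1] ∈ R^(3×1). The projector onto W = col(U) is P = U (U^T U)^(-1) U^T.
Compute U^T U =
  [6],
and U^T v = (0).
Solve U^T U · c = U^T v for the coefficients: c = (0). The projection is proj_W(v) = U c.
Check: (v - proj_W(v)) · u_1 = 0  (should be 0).
Result: proj_W(v) = (0, 0, 0).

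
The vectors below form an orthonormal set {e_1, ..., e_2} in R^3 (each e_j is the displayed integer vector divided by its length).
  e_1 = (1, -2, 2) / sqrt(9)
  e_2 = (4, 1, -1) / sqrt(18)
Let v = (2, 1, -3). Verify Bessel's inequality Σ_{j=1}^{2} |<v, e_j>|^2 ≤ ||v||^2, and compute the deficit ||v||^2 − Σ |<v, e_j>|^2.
Σ |<v, e_j>|^2 = 12; ||v||^2 = 14; deficit = 2

Write each e_j = u_j / sqrt(<u_j, u_j>) where u_j is the displayed integer vector. Then <v, e_j> = <v, u_j> / sqrt(<u_j, u_j>), so |<v, e_j>|^2 = <v, u_j>^2 / <u_j, u_j>.
Coefficients: <v, e_1> = -6/sqrt(9), <v, e_2> = 12/sqrt(18).
Square and sum: Σ |<v, e_j>|^2 = 12.
Compute ||v||^2 = v·v = 14.
Deficit = 14 − 12 = 2 ≥ 0, confirming Bessel's inequality. (The deficit equals ||v − Σ <v,e_j> e_j||^2, the squared distance from v to span{e_j}.)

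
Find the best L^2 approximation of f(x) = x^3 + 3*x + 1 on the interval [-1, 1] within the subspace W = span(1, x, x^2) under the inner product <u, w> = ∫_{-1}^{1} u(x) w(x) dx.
g(x) = 18*x/5 + 1

The best approximation g ∈ W is the orthogonal projection of f onto W. Writing g = a_0 + a_1 x + a_2 x^2, the coefficients solve the normal equations G · a = b where
  G_{ij} = <φ_i, φ_j> and b_i = <f, φ_i>, with φ_0 = 1, φ_1 = x, φ_2 = x^2.
G =
  [2, 0, 2/3]
  [0, 2/3, 0]
  [2/3, 0, 2/5],
b = (2, 12/5, 2/3).
Solving gives a_0 = 1, a_1 = 18/5, a_2 = 0, so
  g(x) = 18*x/5 + 1.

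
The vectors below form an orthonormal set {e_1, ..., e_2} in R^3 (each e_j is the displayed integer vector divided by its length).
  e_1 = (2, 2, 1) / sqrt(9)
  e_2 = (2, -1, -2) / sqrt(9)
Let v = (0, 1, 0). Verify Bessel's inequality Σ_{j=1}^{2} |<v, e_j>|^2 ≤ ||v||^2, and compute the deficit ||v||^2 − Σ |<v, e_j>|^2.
Σ |<v, e_j>|^2 = 5/9; ||v||^2 = 1; deficit = 4/9

Write each e_j = u_j / sqrt(<u_j, u_j>) where u_j is the displayed integer vector. Then <v, e_j> = <v, u_j> / sqrt(<u_j, u_j>), so |<v, e_j>|^2 = <v, u_j>^2 / <u_j, u_j>.
Coefficients: <v, e_1> = 2/sqrt(9), <v, e_2> = -1/sqrt(9).
Square and sum: Σ |<v, e_j>|^2 = 5/9.
Compute ||v||^2 = v·v = 1.
Deficit = 1 − 5/9 = 4/9 ≥ 0, confirming Bessel's inequality. (The deficit equals ||v − Σ <v,e_j> e_j||^2, the squared distance from v to span{e_j}.)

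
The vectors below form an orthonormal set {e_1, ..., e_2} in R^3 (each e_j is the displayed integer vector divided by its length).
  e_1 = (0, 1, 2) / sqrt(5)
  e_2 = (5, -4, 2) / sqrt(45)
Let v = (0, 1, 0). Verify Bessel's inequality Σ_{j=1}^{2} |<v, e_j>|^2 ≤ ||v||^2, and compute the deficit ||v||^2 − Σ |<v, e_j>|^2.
Σ |<v, e_j>|^2 = 5/9; ||v||^2 = 1; deficit = 4/9

Write each e_j = u_j / sqrt(<u_j, u_j>) where u_j is the displayed integer vector. Then <v, e_j> = <v, u_j> / sqrt(<u_j, u_j>), so |<v, e_j>|^2 = <v, u_j>^2 / <u_j, u_j>.
Coefficients: <v, e_1> = 1/sqrt(5), <v, e_2> = -4/sqrt(45).
Square and sum: Σ |<v, e_j>|^2 = 5/9.
Compute ||v||^2 = v·v = 1.
Deficit = 1 − 5/9 = 4/9 ≥ 0, confirming Bessel's inequality. (The deficit equals ||v − Σ <v,e_j> e_j||^2, the squared distance from v to span{e_j}.)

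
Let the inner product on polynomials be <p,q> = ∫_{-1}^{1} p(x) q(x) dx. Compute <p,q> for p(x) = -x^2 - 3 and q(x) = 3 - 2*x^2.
<p,q> = -76/5

Expand the product: p(x)·q(x) = 2*x^4 + 3*x^2 - 9.
∫_{-1}^{1} of each monomial x^k gives [2/(k+1) if k even, 0 if k odd]. Integrating term-by-term (or equivalently evaluating the antiderivative F(x) = 2*x^5/5 + x^3 - 9*x at the endpoints):
  F(1) − F(−1) = -38/5 − (38/5) = -76/5.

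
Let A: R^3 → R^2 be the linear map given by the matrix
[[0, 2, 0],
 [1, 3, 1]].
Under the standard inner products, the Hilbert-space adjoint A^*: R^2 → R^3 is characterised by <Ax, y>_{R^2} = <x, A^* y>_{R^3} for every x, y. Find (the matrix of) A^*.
A^* = A^T =
[[0, 1],
 [2, 3],
 [0, 1]]

For real matrices with standard dot products, the defining identity <Ax, y> = <x, A^* y> gives (Ax)^T y = x^T (A^*) y, i.e. x^T A^T y = x^T (A^*) y. Since this holds for all x, y, we must have A^* = A^T. Therefore
A^* =
[[0, 1],
 [2, 3],
 [0, 1]].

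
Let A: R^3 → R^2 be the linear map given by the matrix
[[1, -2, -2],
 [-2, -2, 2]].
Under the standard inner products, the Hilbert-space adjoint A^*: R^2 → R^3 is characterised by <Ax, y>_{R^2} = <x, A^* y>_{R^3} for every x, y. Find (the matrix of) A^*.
A^* = A^T =
[[1, -2],
 [-2, -2],
 [-2, 2]]

For real matrices with standard dot products, the defining identity <Ax, y> = <x, A^* y> gives (Ax)^T y = x^T (A^*) y, i.e. x^T A^T y = x^T (A^*) y. Since this holds for all x, y, we must have A^* = A^T. Therefore
A^* =
[[1, -2],
 [-2, -2],
 [-2, 2]].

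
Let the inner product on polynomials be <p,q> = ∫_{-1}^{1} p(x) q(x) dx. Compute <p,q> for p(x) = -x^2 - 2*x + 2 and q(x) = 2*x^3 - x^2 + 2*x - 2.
<p,q> = -178/15

Expand the product: p(x)·q(x) = -2*x^5 - 3*x^4 + 4*x^3 - 4*x^2 + 8*x - 4.
∫_{-1}^{1} of each monomial x^k gives [2/(k+1) if k even, 0 if k odd]. Integrating term-by-term (or equivalently evaluating the antiderivative F(x) = -x^6/3 - 3*x^5/5 + x^4 - 4*x^3/3 + 4*x^2 - 4*x at the endpoints):
  F(1) − F(−1) = -19/15 − (53/5) = -178/15.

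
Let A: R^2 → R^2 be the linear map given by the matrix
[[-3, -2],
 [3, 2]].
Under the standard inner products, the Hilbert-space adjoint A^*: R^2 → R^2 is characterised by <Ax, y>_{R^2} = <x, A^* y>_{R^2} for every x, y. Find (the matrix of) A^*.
A^* = A^T =
[[-3, 3],
 [-2, 2]]

For real matrices with standard dot products, the defining identity <Ax, y> = <x, A^* y> gives (Ax)^T y = x^T (A^*) y, i.e. x^T A^T y = x^T (A^*) y. Since this holds for all x, y, we must have A^* = A^T. Therefore
A^* =
[[-3, 3],
 [-2, 2]].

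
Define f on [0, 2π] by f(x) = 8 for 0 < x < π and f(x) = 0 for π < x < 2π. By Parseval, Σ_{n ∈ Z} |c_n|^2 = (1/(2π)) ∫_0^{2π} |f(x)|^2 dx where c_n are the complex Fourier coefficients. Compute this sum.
Σ |c_n|^2 = 32

Parseval equates the L^2 energy of f (normalised by 1/(2π)) with the ℓ^2 sum of its Fourier coefficients: (1/(2π)) ∫_0^{2π} |f|^2 = Σ |c_n|^2.
Compute the left side: (1/(2π)) [∫_0^π 8^2 dx + ∫_π^{2π} 0^2 dx] = (1/(2π)) · (64π + 0π) = (64 + 0)/2 = 32.
So Σ_{n ∈ Z} |c_n|^2 = 32.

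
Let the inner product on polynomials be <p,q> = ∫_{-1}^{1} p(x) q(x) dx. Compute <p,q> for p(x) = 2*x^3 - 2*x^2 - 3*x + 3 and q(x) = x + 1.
<p,q> = 52/15

Expand the product: p(x)·q(x) = 2*x^4 - 5*x^2 + 3.
∫_{-1}^{1} of each monomial x^k gives [2/(k+1) if k even, 0 if k odd]. Integrating term-by-term (or equivalently evaluating the antiderivative F(x) = 2*x^5/5 - 5*x^3/3 + 3*x at the endpoints):
  F(1) − F(−1) = 26/15 − (-26/15) = 52/15.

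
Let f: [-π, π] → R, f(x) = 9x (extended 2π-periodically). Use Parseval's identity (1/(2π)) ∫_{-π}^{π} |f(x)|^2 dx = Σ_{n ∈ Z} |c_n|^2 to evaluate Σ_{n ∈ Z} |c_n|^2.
Σ |c_n|^2 = 27π^2

Expand and integrate term by term over [-π, π]:
  ∫ (9x)^2 dx = 81·(2π^3/3); ∫ 2·9·(0)·x dx = 0 (odd integrand); ∫ 0^2 dx = 0·2π.
So (1/(2π)) ∫_{-π}^{π} (9x)^2 dx = 81π^2/3 + 0 = 27π^2.
Parseval ⇒ Σ |c_n|^2 = 27π^2.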